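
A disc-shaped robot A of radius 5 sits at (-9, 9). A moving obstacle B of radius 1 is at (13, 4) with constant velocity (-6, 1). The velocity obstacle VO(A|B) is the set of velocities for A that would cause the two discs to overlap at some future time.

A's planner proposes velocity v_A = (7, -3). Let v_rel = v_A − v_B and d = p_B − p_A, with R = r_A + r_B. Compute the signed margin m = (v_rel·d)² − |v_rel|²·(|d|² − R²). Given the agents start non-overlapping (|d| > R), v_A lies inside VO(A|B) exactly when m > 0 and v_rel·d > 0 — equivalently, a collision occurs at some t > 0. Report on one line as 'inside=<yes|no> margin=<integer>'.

d = (22, -5),  |d|² = 509;  R = 5+1 = 6,  c = 509−6² = 473
v_rel = (13, -4),  |v_rel|² = 185;  v_rel·d = (13)·(22) + (-4)·(-5) = 306
185·t² − 612·t + 473 = 0  ⇒  m = 306² − 185·473 = 6131
m = 6131 > 0,  v_rel·d = 306 > 0  ⇒  inside

inside=yes margin=6131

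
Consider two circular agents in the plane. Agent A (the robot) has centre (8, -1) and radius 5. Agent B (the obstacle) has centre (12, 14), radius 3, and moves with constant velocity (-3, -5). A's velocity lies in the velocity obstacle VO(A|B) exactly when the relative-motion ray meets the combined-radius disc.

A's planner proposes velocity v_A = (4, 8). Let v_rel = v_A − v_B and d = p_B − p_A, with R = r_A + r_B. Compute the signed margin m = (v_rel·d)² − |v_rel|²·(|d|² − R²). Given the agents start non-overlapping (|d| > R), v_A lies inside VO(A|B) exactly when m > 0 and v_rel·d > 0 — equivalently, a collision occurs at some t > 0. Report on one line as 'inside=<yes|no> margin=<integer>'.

d = (4, 15),  |d|² = 241;  R = 5+3 = 8,  c = 241−8² = 177
v_rel = (7, 13),  |v_rel|² = 218;  v_rel·d = (7)·(4) + (13)·(15) = 223
218·t² − 446·t + 177 = 0  ⇒  m = 223² − 218·177 = 11143
m = 11143 > 0,  v_rel·d = 223 > 0  ⇒  inside

inside=yes margin=11143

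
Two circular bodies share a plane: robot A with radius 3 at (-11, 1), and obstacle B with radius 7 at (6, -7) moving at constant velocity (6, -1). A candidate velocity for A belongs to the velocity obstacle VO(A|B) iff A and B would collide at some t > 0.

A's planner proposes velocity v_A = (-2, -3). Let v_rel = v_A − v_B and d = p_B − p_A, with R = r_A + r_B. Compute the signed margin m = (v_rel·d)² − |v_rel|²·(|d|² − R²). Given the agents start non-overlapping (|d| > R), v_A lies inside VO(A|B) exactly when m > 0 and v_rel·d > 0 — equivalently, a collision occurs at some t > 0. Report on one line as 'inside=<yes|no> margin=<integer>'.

d = (17, -8),  |d|² = 353;  R = 3+7 = 10,  c = 353−10² = 253
v_rel = (-8, -2),  |v_rel|² = 68;  v_rel·d = (-8)·(17) + (-2)·(-8) = -120
68·t² + 240·t + 253 = 0  ⇒  m = (-120)² − 68·253 = -2804
m = -2804 < 0,  v_rel·d = -120 < 0  ⇒  outside

inside=no margin=-2804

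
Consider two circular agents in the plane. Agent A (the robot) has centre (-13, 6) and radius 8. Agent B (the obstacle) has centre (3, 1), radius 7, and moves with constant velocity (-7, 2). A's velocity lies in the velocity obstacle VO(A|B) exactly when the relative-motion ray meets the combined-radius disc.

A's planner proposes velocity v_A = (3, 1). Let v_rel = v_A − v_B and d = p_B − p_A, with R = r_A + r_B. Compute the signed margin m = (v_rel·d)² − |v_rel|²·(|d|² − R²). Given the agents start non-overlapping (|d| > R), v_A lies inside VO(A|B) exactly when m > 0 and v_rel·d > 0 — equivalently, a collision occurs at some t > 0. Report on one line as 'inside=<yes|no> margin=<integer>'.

d = (16, -5),  |d|² = 281;  R = 8+7 = 15,  c = 281−15² = 56
v_rel = (10, -1),  |v_rel|² = 101;  v_rel·d = (10)·(16) + (-1)·(-5) = 165
101·t² − 330·t + 56 = 0  ⇒  m = 165² − 101·56 = 21569
m = 21569 > 0,  v_rel·d = 165 > 0  ⇒  inside

inside=yes margin=21569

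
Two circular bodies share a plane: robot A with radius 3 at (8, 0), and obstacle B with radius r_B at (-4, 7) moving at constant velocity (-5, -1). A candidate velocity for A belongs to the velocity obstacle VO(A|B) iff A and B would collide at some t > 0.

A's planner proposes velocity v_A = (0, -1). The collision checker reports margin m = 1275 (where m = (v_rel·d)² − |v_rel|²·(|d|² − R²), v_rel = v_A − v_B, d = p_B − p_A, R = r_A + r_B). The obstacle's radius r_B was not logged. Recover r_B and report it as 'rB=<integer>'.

m = 1275
d = (-12, 7);  v_rel = (5, 0),  |v_rel|² = 25
v_rel×d = (5)·(7) − (0)·(-12) = 35
since m = R²·25 − 35²:  R² = (1225 + 1275) / 25 = 100
R = √100 = 10  ⇒  r_B = 10 − 3 = 7

rB=7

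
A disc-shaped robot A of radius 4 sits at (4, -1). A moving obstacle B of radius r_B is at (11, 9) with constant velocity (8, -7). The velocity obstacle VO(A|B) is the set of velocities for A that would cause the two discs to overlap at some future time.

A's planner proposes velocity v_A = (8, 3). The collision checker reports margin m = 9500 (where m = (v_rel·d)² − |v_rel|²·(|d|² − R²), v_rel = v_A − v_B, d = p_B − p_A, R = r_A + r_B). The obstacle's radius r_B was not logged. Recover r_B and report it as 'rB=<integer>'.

m = 9500
d = (7, 10);  v_rel = (0, 10),  |v_rel|² = 100
v_rel×d = (0)·(10) − (10)·(7) = -70
since m = R²·100 − (-70)²:  R² = (4900 + 9500) / 100 = 144
R = √144 = 12  ⇒  r_B = 12 − 4 = 8

rB=8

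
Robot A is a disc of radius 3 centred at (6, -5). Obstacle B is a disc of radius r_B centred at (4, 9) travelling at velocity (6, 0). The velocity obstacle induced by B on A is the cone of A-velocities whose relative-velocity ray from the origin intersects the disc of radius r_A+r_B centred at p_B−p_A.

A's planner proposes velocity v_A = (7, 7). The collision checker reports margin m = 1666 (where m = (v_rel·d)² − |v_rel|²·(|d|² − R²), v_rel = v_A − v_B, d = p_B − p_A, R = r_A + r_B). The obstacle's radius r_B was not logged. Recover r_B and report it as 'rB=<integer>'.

m = 1666
d = (-2, 14);  v_rel = (1, 7),  |v_rel|² = 50
v_rel×d = (1)·(14) − (7)·(-2) = 28
since m = R²·50 − 28²:  R² = (784 + 1666) / 50 = 49
R = √49 = 7  ⇒  r_B = 7 − 3 = 4

rB=4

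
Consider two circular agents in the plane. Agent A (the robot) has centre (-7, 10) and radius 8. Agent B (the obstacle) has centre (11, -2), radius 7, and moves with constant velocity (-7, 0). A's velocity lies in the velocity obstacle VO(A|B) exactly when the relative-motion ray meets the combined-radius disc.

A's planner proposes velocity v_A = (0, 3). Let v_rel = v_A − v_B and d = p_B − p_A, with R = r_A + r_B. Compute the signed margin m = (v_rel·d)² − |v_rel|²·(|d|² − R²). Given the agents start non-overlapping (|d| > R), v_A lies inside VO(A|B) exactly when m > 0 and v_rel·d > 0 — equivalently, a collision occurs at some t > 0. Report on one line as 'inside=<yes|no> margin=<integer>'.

d = (18, -12),  |d|² = 468;  R = 8+7 = 15,  c = 468−15² = 243
v_rel = (7, 3),  |v_rel|² = 58;  v_rel·d = (7)·(18) + (3)·(-12) = 90
58·t² − 180·t + 243 = 0  ⇒  m = 90² − 58·243 = -5994
m = -5994 < 0,  v_rel·d = 90 > 0  ⇒  outside

inside=no margin=-5994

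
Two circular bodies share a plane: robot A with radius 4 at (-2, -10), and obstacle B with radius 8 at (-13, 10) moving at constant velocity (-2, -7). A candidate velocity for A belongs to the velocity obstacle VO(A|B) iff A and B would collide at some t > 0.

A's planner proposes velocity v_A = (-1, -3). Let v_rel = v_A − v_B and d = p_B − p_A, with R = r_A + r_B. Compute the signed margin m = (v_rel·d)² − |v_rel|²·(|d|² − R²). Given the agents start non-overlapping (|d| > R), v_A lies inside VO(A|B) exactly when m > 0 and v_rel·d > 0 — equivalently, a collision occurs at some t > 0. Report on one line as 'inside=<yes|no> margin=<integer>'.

d = (-11, 20),  |d|² = 521;  R = 4+8 = 12,  c = 521−12² = 377
v_rel = (1, 4),  |v_rel|² = 17;  v_rel·d = (1)·(-11) + (4)·(20) = 69
17·t² − 138·t + 377 = 0  ⇒  m = 69² − 17·377 = -1648
m = -1648 < 0,  v_rel·d = 69 > 0  ⇒  outside

inside=no margin=-1648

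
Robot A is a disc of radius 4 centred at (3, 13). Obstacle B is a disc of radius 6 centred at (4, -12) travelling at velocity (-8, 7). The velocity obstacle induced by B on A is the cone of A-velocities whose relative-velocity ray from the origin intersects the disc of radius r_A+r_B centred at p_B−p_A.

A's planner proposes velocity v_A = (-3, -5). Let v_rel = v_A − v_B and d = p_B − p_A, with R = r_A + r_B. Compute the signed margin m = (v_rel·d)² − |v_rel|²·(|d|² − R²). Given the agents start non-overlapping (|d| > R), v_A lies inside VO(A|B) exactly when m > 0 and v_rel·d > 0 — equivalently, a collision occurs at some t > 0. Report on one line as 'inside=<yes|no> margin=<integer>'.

d = (1, -25),  |d|² = 626;  R = 4+6 = 10,  c = 626−10² = 526
v_rel = (5, -12),  |v_rel|² = 169;  v_rel·d = (5)·(1) + (-12)·(-25) = 305
169·t² − 610·t + 526 = 0  ⇒  m = 305² − 169·526 = 4131
m = 4131 > 0,  v_rel·d = 305 > 0  ⇒  inside

inside=yes margin=4131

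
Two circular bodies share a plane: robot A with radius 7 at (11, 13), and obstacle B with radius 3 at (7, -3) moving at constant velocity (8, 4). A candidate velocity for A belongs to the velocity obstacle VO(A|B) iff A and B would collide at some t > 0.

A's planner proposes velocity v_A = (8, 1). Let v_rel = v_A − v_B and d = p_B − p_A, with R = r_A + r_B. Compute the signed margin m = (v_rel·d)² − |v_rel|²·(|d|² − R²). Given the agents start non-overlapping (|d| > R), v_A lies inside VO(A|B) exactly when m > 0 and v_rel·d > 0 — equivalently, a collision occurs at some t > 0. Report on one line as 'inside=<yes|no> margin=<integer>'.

d = (-4, -16),  |d|² = 272;  R = 7+3 = 10,  c = 272−10² = 172
v_rel = (0, -3),  |v_rel|² = 9;  v_rel·d = (0)·(-4) + (-3)·(-16) = 48
9·t² − 96·t + 172 = 0  ⇒  m = 48² − 9·172 = 756
m = 756 > 0,  v_rel·d = 48 > 0  ⇒  inside

inside=yes margin=756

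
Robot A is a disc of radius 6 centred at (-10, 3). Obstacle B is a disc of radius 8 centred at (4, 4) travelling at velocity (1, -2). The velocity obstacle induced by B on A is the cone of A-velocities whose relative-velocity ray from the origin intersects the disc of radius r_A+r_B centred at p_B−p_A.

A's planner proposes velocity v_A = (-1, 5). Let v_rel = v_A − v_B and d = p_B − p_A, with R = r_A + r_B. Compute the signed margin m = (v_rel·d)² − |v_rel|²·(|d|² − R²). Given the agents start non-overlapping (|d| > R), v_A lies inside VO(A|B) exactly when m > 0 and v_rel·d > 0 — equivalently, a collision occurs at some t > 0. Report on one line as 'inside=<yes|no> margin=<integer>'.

d = (14, 1),  |d|² = 197;  R = 6+8 = 14,  c = 197−14² = 1
v_rel = (-2, 7),  |v_rel|² = 53;  v_rel·d = (-2)·(14) + (7)·(1) = -21
53·t² + 42·t + 1 = 0  ⇒  m = (-21)² − 53·1 = 388
m = 388 > 0,  v_rel·d = -21 < 0  ⇒  outside

inside=no margin=388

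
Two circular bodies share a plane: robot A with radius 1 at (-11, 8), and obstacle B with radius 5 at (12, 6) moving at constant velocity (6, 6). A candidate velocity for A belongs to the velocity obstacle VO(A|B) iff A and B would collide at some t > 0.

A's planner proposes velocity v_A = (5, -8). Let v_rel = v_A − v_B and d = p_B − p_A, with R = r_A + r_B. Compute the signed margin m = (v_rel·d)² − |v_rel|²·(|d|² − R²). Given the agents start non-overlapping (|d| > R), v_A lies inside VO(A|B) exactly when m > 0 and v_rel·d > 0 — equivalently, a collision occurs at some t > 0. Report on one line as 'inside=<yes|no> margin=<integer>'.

d = (23, -2),  |d|² = 533;  R = 1+5 = 6,  c = 533−6² = 497
v_rel = (-1, -14),  |v_rel|² = 197;  v_rel·d = (-1)·(23) + (-14)·(-2) = 5
197·t² − 10·t + 497 = 0  ⇒  m = 5² − 197·497 = -97884
m = -97884 < 0,  v_rel·d = 5 > 0  ⇒  outside

inside=no margin=-97884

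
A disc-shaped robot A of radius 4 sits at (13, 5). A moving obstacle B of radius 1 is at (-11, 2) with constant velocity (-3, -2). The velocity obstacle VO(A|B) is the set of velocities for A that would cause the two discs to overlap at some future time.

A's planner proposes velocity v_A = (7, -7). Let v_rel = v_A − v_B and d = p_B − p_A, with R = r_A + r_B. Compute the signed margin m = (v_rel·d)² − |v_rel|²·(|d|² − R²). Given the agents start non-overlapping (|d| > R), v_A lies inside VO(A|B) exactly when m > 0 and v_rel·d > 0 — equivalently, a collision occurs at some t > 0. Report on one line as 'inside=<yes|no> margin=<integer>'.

d = (-24, -3),  |d|² = 585;  R = 4+1 = 5,  c = 585−5² = 560
v_rel = (10, -5),  |v_rel|² = 125;  v_rel·d = (10)·(-24) + (-5)·(-3) = -225
125·t² + 450·t + 560 = 0  ⇒  m = (-225)² − 125·560 = -19375
m = -19375 < 0,  v_rel·d = -225 < 0  ⇒  outside

inside=no margin=-19375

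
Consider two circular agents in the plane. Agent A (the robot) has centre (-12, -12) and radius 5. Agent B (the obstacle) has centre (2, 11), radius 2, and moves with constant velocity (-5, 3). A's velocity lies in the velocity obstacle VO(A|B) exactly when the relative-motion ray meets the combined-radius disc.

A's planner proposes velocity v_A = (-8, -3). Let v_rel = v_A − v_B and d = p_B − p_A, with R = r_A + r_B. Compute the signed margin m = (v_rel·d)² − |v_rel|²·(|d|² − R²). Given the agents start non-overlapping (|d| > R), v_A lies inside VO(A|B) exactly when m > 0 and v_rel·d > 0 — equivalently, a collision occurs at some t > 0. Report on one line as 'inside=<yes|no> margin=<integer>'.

d = (14, 23),  |d|² = 725;  R = 5+2 = 7,  c = 725−7² = 676
v_rel = (-3, -6),  |v_rel|² = 45;  v_rel·d = (-3)·(14) + (-6)·(23) = -180
45·t² + 360·t + 676 = 0  ⇒  m = (-180)² − 45·676 = 1980
m = 1980 > 0,  v_rel·d = -180 < 0  ⇒  outside

inside=no margin=1980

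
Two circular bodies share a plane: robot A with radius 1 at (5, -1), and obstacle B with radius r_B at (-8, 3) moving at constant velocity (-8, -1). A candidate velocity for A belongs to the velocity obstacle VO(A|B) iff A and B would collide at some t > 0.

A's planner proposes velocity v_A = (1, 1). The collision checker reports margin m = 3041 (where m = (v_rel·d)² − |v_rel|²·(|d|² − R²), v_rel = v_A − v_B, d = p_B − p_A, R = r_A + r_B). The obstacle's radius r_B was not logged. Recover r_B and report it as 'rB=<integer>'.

m = 3041
d = (-13, 4);  v_rel = (9, 2),  |v_rel|² = 85
v_rel×d = (9)·(4) − (2)·(-13) = 62
since m = R²·85 − 62²:  R² = (3844 + 3041) / 85 = 81
R = √81 = 9  ⇒  r_B = 9 − 1 = 8

rB=8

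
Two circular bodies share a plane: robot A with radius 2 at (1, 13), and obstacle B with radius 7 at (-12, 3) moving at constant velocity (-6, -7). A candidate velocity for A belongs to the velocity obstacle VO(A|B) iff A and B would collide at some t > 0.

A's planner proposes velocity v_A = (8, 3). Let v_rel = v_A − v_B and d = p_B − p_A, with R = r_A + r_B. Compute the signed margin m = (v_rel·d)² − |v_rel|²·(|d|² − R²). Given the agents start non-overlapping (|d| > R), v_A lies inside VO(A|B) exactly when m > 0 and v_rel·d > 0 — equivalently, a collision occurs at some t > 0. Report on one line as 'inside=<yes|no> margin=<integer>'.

d = (-13, -10),  |d|² = 269;  R = 2+7 = 9,  c = 269−9² = 188
v_rel = (14, 10),  |v_rel|² = 296;  v_rel·d = (14)·(-13) + (10)·(-10) = -282
296·t² + 564·t + 188 = 0  ⇒  m = (-282)² − 296·188 = 23876
m = 23876 > 0,  v_rel·d = -282 < 0  ⇒  outside

inside=no margin=23876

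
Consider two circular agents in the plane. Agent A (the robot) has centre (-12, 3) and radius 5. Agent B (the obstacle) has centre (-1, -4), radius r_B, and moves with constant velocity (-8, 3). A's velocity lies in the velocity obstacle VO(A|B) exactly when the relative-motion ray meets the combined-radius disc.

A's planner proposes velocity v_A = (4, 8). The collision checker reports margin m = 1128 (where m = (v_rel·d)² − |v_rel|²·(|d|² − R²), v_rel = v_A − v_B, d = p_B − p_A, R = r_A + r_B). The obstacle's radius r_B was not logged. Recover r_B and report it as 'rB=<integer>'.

m = 1128
d = (11, -7);  v_rel = (12, 5),  |v_rel|² = 169
v_rel×d = (12)·(-7) − (5)·(11) = -139
since m = R²·169 − (-139)²:  R² = (19321 + 1128) / 169 = 121
R = √121 = 11  ⇒  r_B = 11 − 5 = 6

rB=6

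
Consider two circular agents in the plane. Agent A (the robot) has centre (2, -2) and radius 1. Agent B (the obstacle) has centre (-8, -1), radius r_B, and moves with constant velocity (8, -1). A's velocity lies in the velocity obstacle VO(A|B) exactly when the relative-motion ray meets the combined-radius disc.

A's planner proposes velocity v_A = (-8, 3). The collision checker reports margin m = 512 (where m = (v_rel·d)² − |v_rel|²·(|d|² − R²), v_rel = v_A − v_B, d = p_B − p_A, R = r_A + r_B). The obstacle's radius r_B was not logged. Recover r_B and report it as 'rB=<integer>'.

m = 512
d = (-10, 1);  v_rel = (-16, 4),  |v_rel|² = 272
v_rel×d = (-16)·(1) − (4)·(-10) = 24
since m = R²·272 − 24²:  R² = (576 + 512) / 272 = 4
R = √4 = 2  ⇒  r_B = 2 − 1 = 1

rB=1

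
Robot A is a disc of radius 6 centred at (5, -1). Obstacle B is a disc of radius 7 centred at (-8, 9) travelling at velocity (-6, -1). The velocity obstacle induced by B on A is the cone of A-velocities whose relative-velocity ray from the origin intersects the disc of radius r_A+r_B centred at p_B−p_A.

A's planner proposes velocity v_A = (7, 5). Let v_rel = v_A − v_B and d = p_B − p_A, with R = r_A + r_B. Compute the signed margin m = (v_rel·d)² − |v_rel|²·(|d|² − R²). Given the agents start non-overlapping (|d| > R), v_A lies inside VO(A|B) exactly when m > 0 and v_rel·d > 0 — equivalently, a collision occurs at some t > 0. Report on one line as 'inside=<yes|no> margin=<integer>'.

d = (-13, 10),  |d|² = 269;  R = 6+7 = 13,  c = 269−13² = 100
v_rel = (13, 6),  |v_rel|² = 205;  v_rel·d = (13)·(-13) + (6)·(10) = -109
205·t² + 218·t + 100 = 0  ⇒  m = (-109)² − 205·100 = -8619
m = -8619 < 0,  v_rel·d = -109 < 0  ⇒  outside

inside=no margin=-8619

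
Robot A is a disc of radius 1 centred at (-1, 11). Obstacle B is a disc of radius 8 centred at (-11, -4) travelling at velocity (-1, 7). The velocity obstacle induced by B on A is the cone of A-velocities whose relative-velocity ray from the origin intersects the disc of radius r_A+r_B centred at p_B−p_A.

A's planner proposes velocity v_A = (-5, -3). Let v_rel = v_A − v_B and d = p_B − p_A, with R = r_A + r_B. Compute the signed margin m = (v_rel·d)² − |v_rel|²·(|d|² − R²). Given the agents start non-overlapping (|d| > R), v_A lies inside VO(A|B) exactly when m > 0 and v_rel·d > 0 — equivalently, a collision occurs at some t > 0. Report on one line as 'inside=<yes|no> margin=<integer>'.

d = (-10, -15),  |d|² = 325;  R = 1+8 = 9,  c = 325−9² = 244
v_rel = (-4, -10),  |v_rel|² = 116;  v_rel·d = (-4)·(-10) + (-10)·(-15) = 190
116·t² − 380·t + 244 = 0  ⇒  m = 190² − 116·244 = 7796
m = 7796 > 0,  v_rel·d = 190 > 0  ⇒  inside

inside=yes margin=7796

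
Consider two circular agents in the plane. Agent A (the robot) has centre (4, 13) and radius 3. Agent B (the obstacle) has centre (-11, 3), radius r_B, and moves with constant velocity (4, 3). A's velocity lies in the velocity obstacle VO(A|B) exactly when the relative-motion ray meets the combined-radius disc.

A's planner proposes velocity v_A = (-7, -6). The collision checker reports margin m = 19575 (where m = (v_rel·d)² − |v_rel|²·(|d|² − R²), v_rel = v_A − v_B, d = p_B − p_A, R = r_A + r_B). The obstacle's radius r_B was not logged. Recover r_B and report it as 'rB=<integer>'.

m = 19575
d = (-15, -10);  v_rel = (-11, -9),  |v_rel|² = 202
v_rel×d = (-11)·(-10) − (-9)·(-15) = -25
since m = R²·202 − (-25)²:  R² = (625 + 19575) / 202 = 100
R = √100 = 10  ⇒  r_B = 10 − 3 = 7

rB=7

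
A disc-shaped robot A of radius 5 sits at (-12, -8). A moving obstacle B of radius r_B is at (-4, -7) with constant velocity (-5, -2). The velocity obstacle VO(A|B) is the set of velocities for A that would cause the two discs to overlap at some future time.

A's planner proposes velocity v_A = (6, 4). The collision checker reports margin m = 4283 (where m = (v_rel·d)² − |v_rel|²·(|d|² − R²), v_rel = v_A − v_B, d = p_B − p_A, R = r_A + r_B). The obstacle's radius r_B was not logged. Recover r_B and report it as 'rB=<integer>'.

m = 4283
d = (8, 1);  v_rel = (11, 6),  |v_rel|² = 157
v_rel×d = (11)·(1) − (6)·(8) = -37
since m = R²·157 − (-37)²:  R² = (1369 + 4283) / 157 = 36
R = √36 = 6  ⇒  r_B = 6 − 5 = 1

rB=1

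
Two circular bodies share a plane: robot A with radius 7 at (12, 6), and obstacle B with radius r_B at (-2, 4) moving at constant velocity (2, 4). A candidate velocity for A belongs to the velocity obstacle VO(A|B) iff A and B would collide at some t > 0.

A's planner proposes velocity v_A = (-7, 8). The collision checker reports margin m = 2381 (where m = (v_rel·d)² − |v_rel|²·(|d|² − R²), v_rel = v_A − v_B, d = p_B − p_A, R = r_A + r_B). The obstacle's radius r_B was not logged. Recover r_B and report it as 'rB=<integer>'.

m = 2381
d = (-14, -2);  v_rel = (-9, 4),  |v_rel|² = 97
v_rel×d = (-9)·(-2) − (4)·(-14) = 74
since m = R²·97 − 74²:  R² = (5476 + 2381) / 97 = 81
R = √81 = 9  ⇒  r_B = 9 − 7 = 2

rB=2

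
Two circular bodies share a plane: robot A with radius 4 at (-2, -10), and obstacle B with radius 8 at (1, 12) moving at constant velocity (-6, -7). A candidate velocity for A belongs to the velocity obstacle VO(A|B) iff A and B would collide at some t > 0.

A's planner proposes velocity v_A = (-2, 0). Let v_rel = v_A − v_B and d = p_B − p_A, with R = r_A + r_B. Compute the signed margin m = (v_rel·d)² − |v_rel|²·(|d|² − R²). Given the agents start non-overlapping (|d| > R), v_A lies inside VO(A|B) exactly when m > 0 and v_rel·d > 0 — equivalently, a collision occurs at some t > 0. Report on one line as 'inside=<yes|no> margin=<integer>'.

d = (3, 22),  |d|² = 493;  R = 4+8 = 12,  c = 493−12² = 349
v_rel = (4, 7),  |v_rel|² = 65;  v_rel·d = (4)·(3) + (7)·(22) = 166
65·t² − 332·t + 349 = 0  ⇒  m = 166² − 65·349 = 4871
m = 4871 > 0,  v_rel·d = 166 > 0  ⇒  inside

inside=yes margin=4871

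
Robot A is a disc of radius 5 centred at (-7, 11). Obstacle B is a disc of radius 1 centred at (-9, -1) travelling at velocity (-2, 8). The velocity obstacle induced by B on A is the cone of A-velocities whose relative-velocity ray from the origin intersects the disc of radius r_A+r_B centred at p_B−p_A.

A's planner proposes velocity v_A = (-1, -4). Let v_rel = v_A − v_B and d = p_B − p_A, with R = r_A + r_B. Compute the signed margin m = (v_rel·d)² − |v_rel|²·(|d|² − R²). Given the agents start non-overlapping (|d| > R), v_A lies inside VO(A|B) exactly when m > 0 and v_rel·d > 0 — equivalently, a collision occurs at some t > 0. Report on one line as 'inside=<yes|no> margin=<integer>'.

d = (-2, -12),  |d|² = 148;  R = 5+1 = 6,  c = 148−6² = 112
v_rel = (1, -12),  |v_rel|² = 145;  v_rel·d = (1)·(-2) + (-12)·(-12) = 142
145·t² − 284·t + 112 = 0  ⇒  m = 142² − 145·112 = 3924
m = 3924 > 0,  v_rel·d = 142 > 0  ⇒  inside

inside=yes margin=3924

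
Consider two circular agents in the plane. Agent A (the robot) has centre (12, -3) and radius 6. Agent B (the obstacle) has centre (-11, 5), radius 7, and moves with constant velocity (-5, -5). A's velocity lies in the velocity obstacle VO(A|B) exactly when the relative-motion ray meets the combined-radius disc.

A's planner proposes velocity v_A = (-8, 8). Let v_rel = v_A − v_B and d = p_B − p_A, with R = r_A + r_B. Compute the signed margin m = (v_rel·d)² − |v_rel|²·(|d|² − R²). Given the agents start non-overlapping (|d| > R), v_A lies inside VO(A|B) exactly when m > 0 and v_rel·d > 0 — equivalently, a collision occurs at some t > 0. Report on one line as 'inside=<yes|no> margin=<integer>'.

d = (-23, 8),  |d|² = 593;  R = 6+7 = 13,  c = 593−13² = 424
v_rel = (-3, 13),  |v_rel|² = 178;  v_rel·d = (-3)·(-23) + (13)·(8) = 173
178·t² − 346·t + 424 = 0  ⇒  m = 173² − 178·424 = -45543
m = -45543 < 0,  v_rel·d = 173 > 0  ⇒  outside

inside=no margin=-45543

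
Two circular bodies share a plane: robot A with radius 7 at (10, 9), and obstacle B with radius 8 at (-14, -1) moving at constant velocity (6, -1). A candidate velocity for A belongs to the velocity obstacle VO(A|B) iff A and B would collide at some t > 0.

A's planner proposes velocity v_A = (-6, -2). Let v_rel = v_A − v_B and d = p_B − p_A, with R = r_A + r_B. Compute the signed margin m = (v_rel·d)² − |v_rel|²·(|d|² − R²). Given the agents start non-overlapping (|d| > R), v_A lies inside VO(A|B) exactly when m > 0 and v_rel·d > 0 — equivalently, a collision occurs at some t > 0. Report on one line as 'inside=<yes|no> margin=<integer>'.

d = (-24, -10),  |d|² = 676;  R = 7+8 = 15,  c = 676−15² = 451
v_rel = (-12, -1),  |v_rel|² = 145;  v_rel·d = (-12)·(-24) + (-1)·(-10) = 298
145·t² − 596·t + 451 = 0  ⇒  m = 298² − 145·451 = 23409
m = 23409 > 0,  v_rel·d = 298 > 0  ⇒  inside

inside=yes margin=23409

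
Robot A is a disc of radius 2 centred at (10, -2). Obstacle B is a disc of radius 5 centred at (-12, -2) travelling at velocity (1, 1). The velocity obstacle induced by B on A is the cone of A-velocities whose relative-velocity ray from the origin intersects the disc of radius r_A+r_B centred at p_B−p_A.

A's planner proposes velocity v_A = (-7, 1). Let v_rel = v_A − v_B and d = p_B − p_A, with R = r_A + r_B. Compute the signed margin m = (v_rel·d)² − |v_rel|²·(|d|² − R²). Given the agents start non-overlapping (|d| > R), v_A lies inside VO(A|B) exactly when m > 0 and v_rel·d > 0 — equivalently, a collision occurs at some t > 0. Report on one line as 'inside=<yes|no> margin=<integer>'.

d = (-22, 0),  |d|² = 484;  R = 2+5 = 7,  c = 484−7² = 435
v_rel = (-8, 0),  |v_rel|² = 64;  v_rel·d = (-8)·(-22) + (0)·(0) = 176
64·t² − 352·t + 435 = 0  ⇒  m = 176² − 64·435 = 3136
m = 3136 > 0,  v_rel·d = 176 > 0  ⇒  inside

inside=yes margin=3136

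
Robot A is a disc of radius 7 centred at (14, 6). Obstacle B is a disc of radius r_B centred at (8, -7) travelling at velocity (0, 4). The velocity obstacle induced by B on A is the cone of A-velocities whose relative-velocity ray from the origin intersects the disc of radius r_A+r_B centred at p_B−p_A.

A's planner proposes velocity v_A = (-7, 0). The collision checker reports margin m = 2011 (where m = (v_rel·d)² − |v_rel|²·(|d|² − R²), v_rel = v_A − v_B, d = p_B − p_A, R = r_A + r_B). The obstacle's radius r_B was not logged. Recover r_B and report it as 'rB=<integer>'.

m = 2011
d = (-6, -13);  v_rel = (-7, -4),  |v_rel|² = 65
v_rel×d = (-7)·(-13) − (-4)·(-6) = 67
since m = R²·65 − 67²:  R² = (4489 + 2011) / 65 = 100
R = √100 = 10  ⇒  r_B = 10 − 7 = 3

rB=3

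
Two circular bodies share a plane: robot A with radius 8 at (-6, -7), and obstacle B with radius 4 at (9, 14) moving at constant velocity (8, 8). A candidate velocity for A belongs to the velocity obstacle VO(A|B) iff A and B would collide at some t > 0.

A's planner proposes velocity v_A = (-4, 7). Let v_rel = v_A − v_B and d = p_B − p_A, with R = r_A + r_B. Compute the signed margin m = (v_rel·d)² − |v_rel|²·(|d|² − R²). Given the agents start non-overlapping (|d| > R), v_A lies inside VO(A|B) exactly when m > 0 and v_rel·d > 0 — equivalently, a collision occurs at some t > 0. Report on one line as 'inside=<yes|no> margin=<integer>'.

d = (15, 21),  |d|² = 666;  R = 8+4 = 12,  c = 666−12² = 522
v_rel = (-12, -1),  |v_rel|² = 145;  v_rel·d = (-12)·(15) + (-1)·(21) = -201
145·t² + 402·t + 522 = 0  ⇒  m = (-201)² − 145·522 = -35289
m = -35289 < 0,  v_rel·d = -201 < 0  ⇒  outside

inside=no margin=-35289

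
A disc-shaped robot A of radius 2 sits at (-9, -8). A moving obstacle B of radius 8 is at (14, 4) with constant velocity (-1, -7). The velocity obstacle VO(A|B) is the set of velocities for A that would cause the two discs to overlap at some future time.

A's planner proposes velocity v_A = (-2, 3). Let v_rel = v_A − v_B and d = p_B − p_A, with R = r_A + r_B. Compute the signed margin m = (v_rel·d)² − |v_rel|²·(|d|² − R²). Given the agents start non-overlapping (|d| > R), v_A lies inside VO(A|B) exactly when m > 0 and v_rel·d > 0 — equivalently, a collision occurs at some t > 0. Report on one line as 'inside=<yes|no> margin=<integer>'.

d = (23, 12),  |d|² = 673;  R = 2+8 = 10,  c = 673−10² = 573
v_rel = (-1, 10),  |v_rel|² = 101;  v_rel·d = (-1)·(23) + (10)·(12) = 97
101·t² − 194·t + 573 = 0  ⇒  m = 97² − 101·573 = -48464
m = -48464 < 0,  v_rel·d = 97 > 0  ⇒  outside

inside=no margin=-48464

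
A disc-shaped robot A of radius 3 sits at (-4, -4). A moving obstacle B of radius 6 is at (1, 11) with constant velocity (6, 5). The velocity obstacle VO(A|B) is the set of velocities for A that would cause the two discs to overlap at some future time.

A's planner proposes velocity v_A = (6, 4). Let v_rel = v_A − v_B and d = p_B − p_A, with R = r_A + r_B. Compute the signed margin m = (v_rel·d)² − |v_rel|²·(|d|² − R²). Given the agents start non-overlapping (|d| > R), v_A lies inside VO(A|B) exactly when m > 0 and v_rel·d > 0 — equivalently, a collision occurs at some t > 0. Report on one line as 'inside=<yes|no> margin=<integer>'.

d = (5, 15),  |d|² = 250;  R = 3+6 = 9,  c = 250−9² = 169
v_rel = (0, -1),  |v_rel|² = 1;  v_rel·d = (0)·(5) + (-1)·(15) = -15
1·t² + 30·t + 169 = 0  ⇒  m = (-15)² − 1·169 = 56
m = 56 > 0,  v_rel·d = -15 < 0  ⇒  outside

inside=no margin=56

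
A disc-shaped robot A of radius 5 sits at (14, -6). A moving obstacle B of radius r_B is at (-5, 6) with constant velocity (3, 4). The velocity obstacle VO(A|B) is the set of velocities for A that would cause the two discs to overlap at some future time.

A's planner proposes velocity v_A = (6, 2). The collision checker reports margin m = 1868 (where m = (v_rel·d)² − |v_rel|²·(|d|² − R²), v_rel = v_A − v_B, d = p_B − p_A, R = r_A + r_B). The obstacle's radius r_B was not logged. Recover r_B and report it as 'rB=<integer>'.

m = 1868
d = (-19, 12);  v_rel = (3, -2),  |v_rel|² = 13
v_rel×d = (3)·(12) − (-2)·(-19) = -2
since m = R²·13 − (-2)²:  R² = (4 + 1868) / 13 = 144
R = √144 = 12  ⇒  r_B = 12 − 5 = 7

rB=7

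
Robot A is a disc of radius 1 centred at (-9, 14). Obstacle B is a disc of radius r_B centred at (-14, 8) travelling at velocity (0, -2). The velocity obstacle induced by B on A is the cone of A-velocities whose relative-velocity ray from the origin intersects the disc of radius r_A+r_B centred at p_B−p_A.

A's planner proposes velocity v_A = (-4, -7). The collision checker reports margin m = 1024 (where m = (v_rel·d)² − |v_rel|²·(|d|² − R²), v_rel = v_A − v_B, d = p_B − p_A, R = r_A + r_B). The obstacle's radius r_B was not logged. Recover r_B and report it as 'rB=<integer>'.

m = 1024
d = (-5, -6);  v_rel = (-4, -5),  |v_rel|² = 41
v_rel×d = (-4)·(-6) − (-5)·(-5) = -1
since m = R²·41 − (-1)²:  R² = (1 + 1024) / 41 = 25
R = √25 = 5  ⇒  r_B = 5 − 1 = 4

rB=4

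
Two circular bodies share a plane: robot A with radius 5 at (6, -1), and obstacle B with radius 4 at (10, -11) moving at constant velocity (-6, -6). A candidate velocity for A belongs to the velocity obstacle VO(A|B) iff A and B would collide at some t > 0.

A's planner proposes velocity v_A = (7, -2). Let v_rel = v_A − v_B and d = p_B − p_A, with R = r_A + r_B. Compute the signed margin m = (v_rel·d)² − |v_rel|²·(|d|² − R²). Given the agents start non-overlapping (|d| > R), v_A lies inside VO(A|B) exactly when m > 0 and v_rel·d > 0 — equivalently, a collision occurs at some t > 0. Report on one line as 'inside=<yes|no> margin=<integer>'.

d = (4, -10),  |d|² = 116;  R = 5+4 = 9,  c = 116−9² = 35
v_rel = (13, 4),  |v_rel|² = 185;  v_rel·d = (13)·(4) + (4)·(-10) = 12
185·t² − 24·t + 35 = 0  ⇒  m = 12² − 185·35 = -6331
m = -6331 < 0,  v_rel·d = 12 > 0  ⇒  outside

inside=no margin=-6331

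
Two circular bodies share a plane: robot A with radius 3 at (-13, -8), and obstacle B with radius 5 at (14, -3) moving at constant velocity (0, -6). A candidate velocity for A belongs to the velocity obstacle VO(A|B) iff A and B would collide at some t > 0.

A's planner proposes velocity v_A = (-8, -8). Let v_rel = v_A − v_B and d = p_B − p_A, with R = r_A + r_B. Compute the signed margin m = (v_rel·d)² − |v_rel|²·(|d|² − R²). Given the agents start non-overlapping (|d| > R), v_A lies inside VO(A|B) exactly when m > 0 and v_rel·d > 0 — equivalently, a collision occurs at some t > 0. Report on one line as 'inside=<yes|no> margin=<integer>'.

d = (27, 5),  |d|² = 754;  R = 3+5 = 8,  c = 754−8² = 690
v_rel = (-8, -2),  |v_rel|² = 68;  v_rel·d = (-8)·(27) + (-2)·(5) = -226
68·t² + 452·t + 690 = 0  ⇒  m = (-226)² − 68·690 = 4156
m = 4156 > 0,  v_rel·d = -226 < 0  ⇒  outside

inside=no margin=4156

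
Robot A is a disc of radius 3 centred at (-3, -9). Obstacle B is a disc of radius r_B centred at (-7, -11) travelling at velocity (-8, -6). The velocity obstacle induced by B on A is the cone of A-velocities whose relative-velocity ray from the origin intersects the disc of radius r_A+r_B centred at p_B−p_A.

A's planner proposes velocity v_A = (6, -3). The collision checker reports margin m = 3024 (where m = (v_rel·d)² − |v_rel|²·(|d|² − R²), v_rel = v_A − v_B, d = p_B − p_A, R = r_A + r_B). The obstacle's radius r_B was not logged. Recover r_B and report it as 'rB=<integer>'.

m = 3024
d = (-4, -2);  v_rel = (14, 3),  |v_rel|² = 205
v_rel×d = (14)·(-2) − (3)·(-4) = -16
since m = R²·205 − (-16)²:  R² = (256 + 3024) / 205 = 16
R = √16 = 4  ⇒  r_B = 4 − 3 = 1

rB=1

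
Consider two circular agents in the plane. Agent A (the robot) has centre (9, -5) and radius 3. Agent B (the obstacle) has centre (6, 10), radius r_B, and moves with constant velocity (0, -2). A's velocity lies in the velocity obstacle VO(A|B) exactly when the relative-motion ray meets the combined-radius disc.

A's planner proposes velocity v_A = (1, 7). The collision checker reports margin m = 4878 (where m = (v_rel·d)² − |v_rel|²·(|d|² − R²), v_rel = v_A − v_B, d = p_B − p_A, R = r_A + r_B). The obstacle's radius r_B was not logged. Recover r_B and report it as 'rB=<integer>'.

m = 4878
d = (-3, 15);  v_rel = (1, 9),  |v_rel|² = 82
v_rel×d = (1)·(15) − (9)·(-3) = 42
since m = R²·82 − 42²:  R² = (1764 + 4878) / 82 = 81
R = √81 = 9  ⇒  r_B = 9 − 3 = 6

rB=6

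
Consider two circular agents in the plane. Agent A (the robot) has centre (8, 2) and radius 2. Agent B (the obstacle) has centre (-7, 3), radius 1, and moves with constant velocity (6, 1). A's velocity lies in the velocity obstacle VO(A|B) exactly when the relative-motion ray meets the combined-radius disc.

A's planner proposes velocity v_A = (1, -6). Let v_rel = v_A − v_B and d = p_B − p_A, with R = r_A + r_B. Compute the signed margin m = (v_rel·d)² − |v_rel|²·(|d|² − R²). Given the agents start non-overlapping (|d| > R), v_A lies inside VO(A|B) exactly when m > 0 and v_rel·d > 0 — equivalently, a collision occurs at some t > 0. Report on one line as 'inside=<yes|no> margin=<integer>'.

d = (-15, 1),  |d|² = 226;  R = 2+1 = 3,  c = 226−3² = 217
v_rel = (-5, -7),  |v_rel|² = 74;  v_rel·d = (-5)·(-15) + (-7)·(1) = 68
74·t² − 136·t + 217 = 0  ⇒  m = 68² − 74·217 = -11434
m = -11434 < 0,  v_rel·d = 68 > 0  ⇒  outside

inside=no margin=-11434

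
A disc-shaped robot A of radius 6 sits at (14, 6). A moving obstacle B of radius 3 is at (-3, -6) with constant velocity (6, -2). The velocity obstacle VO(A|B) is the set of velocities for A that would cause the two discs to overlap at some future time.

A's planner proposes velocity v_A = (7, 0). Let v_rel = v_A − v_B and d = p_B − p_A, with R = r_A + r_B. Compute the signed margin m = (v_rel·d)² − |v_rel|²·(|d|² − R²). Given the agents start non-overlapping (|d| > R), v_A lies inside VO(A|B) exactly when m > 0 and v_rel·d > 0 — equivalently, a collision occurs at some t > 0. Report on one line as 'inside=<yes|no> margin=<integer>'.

d = (-17, -12),  |d|² = 433;  R = 6+3 = 9,  c = 433−9² = 352
v_rel = (1, 2),  |v_rel|² = 5;  v_rel·d = (1)·(-17) + (2)·(-12) = -41
5·t² + 82·t + 352 = 0  ⇒  m = (-41)² − 5·352 = -79
m = -79 < 0,  v_rel·d = -41 < 0  ⇒  outside

inside=no margin=-79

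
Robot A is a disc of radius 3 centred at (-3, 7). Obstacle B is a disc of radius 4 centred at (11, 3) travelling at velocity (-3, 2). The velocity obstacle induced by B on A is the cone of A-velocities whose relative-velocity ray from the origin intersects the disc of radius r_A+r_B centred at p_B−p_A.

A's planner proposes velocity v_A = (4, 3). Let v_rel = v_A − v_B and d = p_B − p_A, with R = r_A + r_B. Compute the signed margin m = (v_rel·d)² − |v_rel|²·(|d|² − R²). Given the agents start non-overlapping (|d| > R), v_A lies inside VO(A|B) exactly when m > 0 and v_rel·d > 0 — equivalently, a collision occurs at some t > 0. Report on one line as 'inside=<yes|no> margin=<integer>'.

d = (14, -4),  |d|² = 212;  R = 3+4 = 7,  c = 212−7² = 163
v_rel = (7, 1),  |v_rel|² = 50;  v_rel·d = (7)·(14) + (1)·(-4) = 94
50·t² − 188·t + 163 = 0  ⇒  m = 94² − 50·163 = 686
m = 686 > 0,  v_rel·d = 94 > 0  ⇒  inside

inside=yes margin=686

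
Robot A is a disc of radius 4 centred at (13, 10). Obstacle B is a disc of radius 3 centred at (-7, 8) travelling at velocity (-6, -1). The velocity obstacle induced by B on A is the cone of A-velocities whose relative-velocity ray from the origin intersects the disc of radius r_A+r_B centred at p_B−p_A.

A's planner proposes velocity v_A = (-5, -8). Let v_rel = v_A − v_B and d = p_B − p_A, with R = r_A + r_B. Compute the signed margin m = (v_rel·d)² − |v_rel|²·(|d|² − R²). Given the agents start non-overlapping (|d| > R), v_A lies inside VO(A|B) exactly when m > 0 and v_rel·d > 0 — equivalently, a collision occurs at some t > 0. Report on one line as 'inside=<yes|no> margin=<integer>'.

d = (-20, -2),  |d|² = 404;  R = 4+3 = 7,  c = 404−7² = 355
v_rel = (1, -7),  |v_rel|² = 50;  v_rel·d = (1)·(-20) + (-7)·(-2) = -6
50·t² + 12·t + 355 = 0  ⇒  m = (-6)² − 50·355 = -17714
m = -17714 < 0,  v_rel·d = -6 < 0  ⇒  outside

inside=no margin=-17714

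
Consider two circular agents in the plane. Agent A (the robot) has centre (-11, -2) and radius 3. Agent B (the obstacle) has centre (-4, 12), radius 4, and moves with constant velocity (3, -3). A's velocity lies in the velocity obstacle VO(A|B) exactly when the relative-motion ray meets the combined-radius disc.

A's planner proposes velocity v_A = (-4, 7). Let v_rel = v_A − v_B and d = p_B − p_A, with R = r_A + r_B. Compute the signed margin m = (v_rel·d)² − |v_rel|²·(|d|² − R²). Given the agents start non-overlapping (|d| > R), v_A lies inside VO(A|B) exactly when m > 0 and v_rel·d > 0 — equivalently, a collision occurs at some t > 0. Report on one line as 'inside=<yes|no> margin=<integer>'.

d = (7, 14),  |d|² = 245;  R = 3+4 = 7,  c = 245−7² = 196
v_rel = (-7, 10),  |v_rel|² = 149;  v_rel·d = (-7)·(7) + (10)·(14) = 91
149·t² − 182·t + 196 = 0  ⇒  m = 91² − 149·196 = -20923
m = -20923 < 0,  v_rel·d = 91 > 0  ⇒  outside

inside=no margin=-20923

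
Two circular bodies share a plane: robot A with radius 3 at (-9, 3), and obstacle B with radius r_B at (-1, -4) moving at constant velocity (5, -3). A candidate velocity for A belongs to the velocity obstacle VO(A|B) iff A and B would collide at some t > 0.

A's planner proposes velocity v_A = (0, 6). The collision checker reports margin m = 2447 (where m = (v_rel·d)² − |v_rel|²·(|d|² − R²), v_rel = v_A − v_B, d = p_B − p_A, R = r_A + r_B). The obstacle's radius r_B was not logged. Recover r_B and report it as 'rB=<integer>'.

m = 2447
d = (8, -7);  v_rel = (-5, 9),  |v_rel|² = 106
v_rel×d = (-5)·(-7) − (9)·(8) = -37
since m = R²·106 − (-37)²:  R² = (1369 + 2447) / 106 = 36
R = √36 = 6  ⇒  r_B = 6 − 3 = 3

rB=3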